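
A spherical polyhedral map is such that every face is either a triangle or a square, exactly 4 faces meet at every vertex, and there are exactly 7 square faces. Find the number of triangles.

8

Let x be the number of triangles; then F = 7 + x.
Edge–face incidences: 2E = 4·7 + 3·x = 28 + 3x.
Every vertex has degree 4, so 4V = 2E.
Euler: V − E + F = 2 ⇒ (2E)/4 − E + (7 + x) = 2.
Multiply by 8: 2·(2E) − 4·(2E) + 8·(7 + x) = 16, i.e. 56 + 8x − 2·(28 + 3x) = 16.
Collecting terms: 2x = 16, so x = 8.
Then 2E = 28 + 3·8 = 52, so E = 26, V = 2E/4 = 13, F = 7 + 8 = 15.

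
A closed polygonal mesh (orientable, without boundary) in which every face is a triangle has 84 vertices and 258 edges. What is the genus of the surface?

2

Every face is a triangle and each edge borders two faces, so 3F = 2·258, giving F = 172.
χ = V − E + F = 84 − 258 + 172 = -2.
For a closed orientable surface χ = 2 − 2g, so g = (2 − (-2))/2 = 2.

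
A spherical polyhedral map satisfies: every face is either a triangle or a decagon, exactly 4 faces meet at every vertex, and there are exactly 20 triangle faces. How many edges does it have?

40

Let x be the number of decagons; then F = 20 + x.
Edge–face incidences: 2E = 3·20 + 10·x = 60 + 10x.
Every vertex has degree 4, so 4V = 2E.
Euler: V − E + F = 2 ⇒ (2E)/4 − E + (20 + x) = 2.
Multiply by 8: 2·(2E) − 4·(2E) + 8·(20 + x) = 16, i.e. 160 + 8x − 2·(60 + 10x) = 16.
Collecting terms: −12x + 40 = 16, so −12x = −24, so x = 2.
Then 2E = 60 + 10·2 = 80, so E = 40, V = 2E/4 = 20, F = 20 + 2 = 22.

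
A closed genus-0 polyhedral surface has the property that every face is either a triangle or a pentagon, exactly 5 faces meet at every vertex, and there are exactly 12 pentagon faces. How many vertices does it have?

60

Let x be the number of triangles; then F = 12 + x.
Edge–face incidences: 2E = 5·12 + 3·x = 60 + 3x.
Every vertex has degree 5, so 5V = 2E.
Euler: V − E + F = 2 ⇒ (2E)/5 − E + (12 + x) = 2.
Multiply by 10: 2·(2E) − 5·(2E) + 10·(12 + x) = 20, i.e. 120 + 10x − 3·(60 + 3x) = 20.
Collecting terms: x − 60 = 20, so x = 80.
Then 2E = 60 + 3·80 = 300, so E = 150, V = 2E/5 = 60, F = 12 + 80 = 92.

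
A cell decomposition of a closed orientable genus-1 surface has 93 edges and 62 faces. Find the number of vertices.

31

For a closed orientable surface of genus 1, χ = 2 − 2·1 = 0.
V = 0 + E − F = 0 + 93 − 62 = 31.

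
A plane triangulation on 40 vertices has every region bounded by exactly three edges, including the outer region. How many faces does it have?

In a plane triangulation 3F = 2E and V − E + F = 2, so F = 2V − 4 = 2·40 − 4 = 76.

76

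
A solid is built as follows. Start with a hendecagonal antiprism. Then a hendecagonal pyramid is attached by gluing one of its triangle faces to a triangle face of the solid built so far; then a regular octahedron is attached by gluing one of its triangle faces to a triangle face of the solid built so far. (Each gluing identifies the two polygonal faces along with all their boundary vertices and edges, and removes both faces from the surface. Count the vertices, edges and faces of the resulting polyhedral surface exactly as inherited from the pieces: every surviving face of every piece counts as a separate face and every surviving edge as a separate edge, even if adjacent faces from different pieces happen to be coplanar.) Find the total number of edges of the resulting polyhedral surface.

A hendecagonal antiprism: V=22, E=44, F=24.
Attach a hendecagonal pyramid (V=12, E=22, F=12) along a 3-gon: merge 3 vertices and 3 edges, delete both glued faces → V=31, E=63, F=34.
Attach a regular octahedron (V=6, E=12, F=8) along a 3-gon: merge 3 vertices and 3 edges, delete both glued faces → V=34, E=72, F=40.
Check: V − E + F = 34 − 72 + 40 = 2.

72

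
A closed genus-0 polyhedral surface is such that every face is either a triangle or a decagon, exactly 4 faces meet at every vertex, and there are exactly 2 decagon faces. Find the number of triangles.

20

Let x be the number of triangles; then F = 2 + x.
Edge–face incidences: 2E = 10·2 + 3·x = 20 + 3x.
Every vertex has degree 4, so 4V = 2E.
Euler: V − E + F = 2 ⇒ (2E)/4 − E + (2 + x) = 2.
Multiply by 8: 2·(2E) − 4·(2E) + 8·(2 + x) = 16, i.e. 16 + 8x − 2·(20 + 3x) = 16.
Collecting terms: 2x − 24 = 16, so 2x = 40, so x = 20.
Then 2E = 20 + 3·20 = 80, so E = 40, V = 2E/4 = 20, F = 2 + 20 = 22.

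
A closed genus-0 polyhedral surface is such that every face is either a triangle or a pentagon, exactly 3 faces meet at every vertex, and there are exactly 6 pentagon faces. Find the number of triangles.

2

Let x be the number of triangles; then F = 6 + x.
Edge–face incidences: 2E = 5·6 + 3·x = 30 + 3x.
Every vertex has degree 3, so 3V = 2E.
Euler: V − E + F = 2 ⇒ (2E)/3 − E + (6 + x) = 2.
Multiply by 6: 2·(2E) − 3·(2E) + 6·(6 + x) = 12, i.e. 36 + 6x − (30 + 3x) = 12.
Collecting terms: 3x + 6 = 12, so 3x = 6, so x = 2.
Then 2E = 30 + 3·2 = 36, so E = 18, V = 2E/3 = 12, F = 6 + 2 = 8.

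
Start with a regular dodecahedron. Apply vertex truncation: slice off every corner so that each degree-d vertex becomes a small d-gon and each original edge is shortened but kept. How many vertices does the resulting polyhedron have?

60

The base solid has V = 20, E = 30, F = 12.
Truncation replaces each original edge-end by a new vertex, so V′ = 2E = 60.
Each original edge survives, and each old vertex of degree d contributes d new edges; summing degrees gives Σd = 2E, so E′ = E + 2E = 3E = 90.
Each original face survives and each original vertex becomes one new face: F′ = F + V = 32.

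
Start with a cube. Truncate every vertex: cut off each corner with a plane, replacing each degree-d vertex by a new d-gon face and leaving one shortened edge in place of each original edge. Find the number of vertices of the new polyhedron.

24

The base solid has V = 8, E = 12, F = 6.
Truncation replaces each original edge-end by a new vertex, so V′ = 2E = 24.
Each original edge survives, and each old vertex of degree d contributes d new edges; summing degrees gives Σd = 2E, so E′ = E + 2E = 3E = 36.
Each original face survives and each original vertex becomes one new face: F′ = F + V = 14.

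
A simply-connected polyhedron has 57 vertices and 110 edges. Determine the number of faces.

Here V − E + F = 2.
F = 2 − V + E = 2 − 57 + 110 = 55.

55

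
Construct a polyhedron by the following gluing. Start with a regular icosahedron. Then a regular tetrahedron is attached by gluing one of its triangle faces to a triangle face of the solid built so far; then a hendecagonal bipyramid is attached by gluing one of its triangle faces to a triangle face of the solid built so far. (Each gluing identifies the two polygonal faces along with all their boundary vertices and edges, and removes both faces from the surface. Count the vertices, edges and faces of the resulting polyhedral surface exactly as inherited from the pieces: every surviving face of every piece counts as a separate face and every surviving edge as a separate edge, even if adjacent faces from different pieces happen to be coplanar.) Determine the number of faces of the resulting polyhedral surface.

42

A regular icosahedron: V=12, E=30, F=20.
Attach a regular tetrahedron (V=4, E=6, F=4) along a 3-gon: merge 3 vertices and 3 edges, delete both glued faces → V=13, E=33, F=22.
Attach a hendecagonal bipyramid (V=13, E=33, F=22) along a 3-gon: merge 3 vertices and 3 edges, delete both glued faces → V=23, E=63, F=42.
Check: V − E + F = 23 − 63 + 42 = 2.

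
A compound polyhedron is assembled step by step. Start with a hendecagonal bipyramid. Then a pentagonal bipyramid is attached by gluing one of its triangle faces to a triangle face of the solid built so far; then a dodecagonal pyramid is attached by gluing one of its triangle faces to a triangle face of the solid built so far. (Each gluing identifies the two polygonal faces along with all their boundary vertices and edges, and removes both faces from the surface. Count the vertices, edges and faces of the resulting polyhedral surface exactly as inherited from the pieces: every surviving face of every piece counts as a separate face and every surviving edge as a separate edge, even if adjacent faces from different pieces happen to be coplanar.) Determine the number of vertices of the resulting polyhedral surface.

27

A hendecagonal bipyramid: V=13, E=33, F=22.
Attach a pentagonal bipyramid (V=7, E=15, F=10) along a 3-gon: merge 3 vertices and 3 edges, delete both glued faces → V=17, E=45, F=30.
Attach a dodecagonal pyramid (V=13, E=24, F=13) along a 3-gon: merge 3 vertices and 3 edges, delete both glued faces → V=27, E=66, F=41.
Check: V − E + F = 27 − 66 + 41 = 2.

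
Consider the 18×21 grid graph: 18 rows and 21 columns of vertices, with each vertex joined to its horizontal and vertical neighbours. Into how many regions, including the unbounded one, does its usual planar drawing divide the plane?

The grid has V = 18·21 = 378 vertices and E = 18·20 + 21·17 = 717 edges.
F = 2 − V + E = 2 − 378 + 717 = 341.

341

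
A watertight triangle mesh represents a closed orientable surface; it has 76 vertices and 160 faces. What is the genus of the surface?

Every face is a triangle, so 2E = 3·160 = 480, giving E = 240.
χ = V − E + F = 76 − 240 + 160 = -4.
For a closed orientable surface χ = 2 − 2g, so g = (2 − (-4))/2 = 3.

3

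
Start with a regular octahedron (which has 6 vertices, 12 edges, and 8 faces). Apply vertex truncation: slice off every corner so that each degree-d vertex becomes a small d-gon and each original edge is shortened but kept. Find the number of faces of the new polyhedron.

14

Truncation replaces each original edge-end by a new vertex, so V′ = 2E = 24.
Each original edge survives, and each old vertex of degree d contributes d new edges; summing degrees gives Σd = 2E, so E′ = E + 2E = 3E = 36.
Each original face survives and each original vertex becomes one new face: F′ = F + V = 14.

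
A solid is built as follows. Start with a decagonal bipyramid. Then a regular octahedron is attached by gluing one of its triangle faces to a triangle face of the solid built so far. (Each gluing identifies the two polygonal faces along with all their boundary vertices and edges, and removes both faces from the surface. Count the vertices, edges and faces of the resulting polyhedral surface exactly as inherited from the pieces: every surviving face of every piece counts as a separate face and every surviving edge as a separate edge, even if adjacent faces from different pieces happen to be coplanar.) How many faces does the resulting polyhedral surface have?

A decagonal bipyramid: V=12, E=30, F=20.
Attach a regular octahedron (V=6, E=12, F=8) along a 3-gon: merge 3 vertices and 3 edges, delete both glued faces → V=15, E=39, F=26.
Check: V − E + F = 15 − 39 + 26 = 2.

26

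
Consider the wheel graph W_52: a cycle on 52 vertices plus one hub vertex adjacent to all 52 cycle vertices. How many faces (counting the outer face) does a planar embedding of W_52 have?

53

W_52 has V = 52 + 1 = 53 vertices and E = 2·52 = 104 edges.
By Euler's formula F = 2 − V + E = 2 − 53 + 104 = 53.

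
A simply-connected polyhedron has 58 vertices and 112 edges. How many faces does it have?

56

Here V − E + F = 2.
F = 2 − V + E = 2 − 58 + 112 = 56.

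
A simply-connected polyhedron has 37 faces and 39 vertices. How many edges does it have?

Here V − E + F = 2.
E = V + F − (2) = 39 + 37 − (2) = 74.

74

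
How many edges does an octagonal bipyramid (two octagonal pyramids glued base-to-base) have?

A bipyramid over an n-gon has 2n triangular faces and n + 2 vertices: V = 8 + 2 = 10, E = 3·8 = 24, F = 2·8 = 16.
Check: V − E + F = 10 − 24 + 16 = 2.

24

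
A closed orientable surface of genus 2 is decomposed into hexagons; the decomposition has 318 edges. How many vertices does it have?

χ = 2 − 2·2 = -2, and every face is a hexagon so 6F = 2E.
F = 2E/6 = 106. Then V = -2 + E − F = -2 + 318 − 106 = 210.

210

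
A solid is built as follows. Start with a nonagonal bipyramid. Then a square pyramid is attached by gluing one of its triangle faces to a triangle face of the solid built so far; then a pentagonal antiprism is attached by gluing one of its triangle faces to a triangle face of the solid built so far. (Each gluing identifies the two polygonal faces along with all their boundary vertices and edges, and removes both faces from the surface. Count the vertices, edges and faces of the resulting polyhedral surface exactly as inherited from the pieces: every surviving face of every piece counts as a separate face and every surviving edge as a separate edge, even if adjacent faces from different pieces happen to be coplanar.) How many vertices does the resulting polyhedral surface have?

20

A nonagonal bipyramid: V=11, E=27, F=18.
Attach a square pyramid (V=5, E=8, F=5) along a 3-gon: merge 3 vertices and 3 edges, delete both glued faces → V=13, E=32, F=21.
Attach a pentagonal antiprism (V=10, E=20, F=12) along a 3-gon: merge 3 vertices and 3 edges, delete both glued faces → V=20, E=49, F=31.
Check: V − E + F = 20 − 49 + 31 = 2.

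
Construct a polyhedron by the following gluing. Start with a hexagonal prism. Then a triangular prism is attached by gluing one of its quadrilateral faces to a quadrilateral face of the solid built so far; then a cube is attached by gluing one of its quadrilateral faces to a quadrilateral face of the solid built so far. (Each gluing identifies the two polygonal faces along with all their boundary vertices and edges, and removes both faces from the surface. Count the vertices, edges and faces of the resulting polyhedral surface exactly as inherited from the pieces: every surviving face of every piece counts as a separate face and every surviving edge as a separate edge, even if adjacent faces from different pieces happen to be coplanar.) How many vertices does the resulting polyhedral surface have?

A hexagonal prism: V=12, E=18, F=8.
Attach a triangular prism (V=6, E=9, F=5) along a 4-gon: merge 4 vertices and 4 edges, delete both glued faces → V=14, E=23, F=11.
Attach a cube (V=8, E=12, F=6) along a 4-gon: merge 4 vertices and 4 edges, delete both glued faces → V=18, E=31, F=15.
Check: V − E + F = 18 − 31 + 15 = 2.

18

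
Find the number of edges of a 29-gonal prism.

87

A prism on an n-gon has two n-gon bases and n rectangular sides: V = 2·29 = 58, E = 3·29 = 87, F = 29 + 2 = 31.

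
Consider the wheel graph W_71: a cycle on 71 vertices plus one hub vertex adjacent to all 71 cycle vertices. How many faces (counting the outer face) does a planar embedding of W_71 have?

72

W_71 has V = 71 + 1 = 72 vertices and E = 2·71 = 142 edges.
By Euler's formula F = 2 − V + E = 2 − 72 + 142 = 72.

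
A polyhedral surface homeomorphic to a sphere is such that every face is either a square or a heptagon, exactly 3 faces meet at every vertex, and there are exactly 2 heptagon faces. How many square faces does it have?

7

Let x be the number of squares; then F = 2 + x.
Edge–face incidences: 2E = 7·2 + 4·x = 14 + 4x.
Every vertex has degree 3, so 3V = 2E.
Euler: V − E + F = 2 ⇒ (2E)/3 − E + (2 + x) = 2.
Multiply by 6: 2·(2E) − 3·(2E) + 6·(2 + x) = 12, i.e. 12 + 6x − (14 + 4x) = 12.
Collecting terms: 2x − 2 = 12, so 2x = 14, so x = 7.
Then 2E = 14 + 4·7 = 42, so E = 21, V = 2E/3 = 14, F = 2 + 7 = 9.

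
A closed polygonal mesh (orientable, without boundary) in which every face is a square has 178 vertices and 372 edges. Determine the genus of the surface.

5

Every face is a square and each edge borders two faces, so 4F = 2·372, giving F = 186.
χ = V − E + F = 178 − 372 + 186 = -8.
For a closed orientable surface χ = 2 − 2g, so g = (2 − (-8))/2 = 5.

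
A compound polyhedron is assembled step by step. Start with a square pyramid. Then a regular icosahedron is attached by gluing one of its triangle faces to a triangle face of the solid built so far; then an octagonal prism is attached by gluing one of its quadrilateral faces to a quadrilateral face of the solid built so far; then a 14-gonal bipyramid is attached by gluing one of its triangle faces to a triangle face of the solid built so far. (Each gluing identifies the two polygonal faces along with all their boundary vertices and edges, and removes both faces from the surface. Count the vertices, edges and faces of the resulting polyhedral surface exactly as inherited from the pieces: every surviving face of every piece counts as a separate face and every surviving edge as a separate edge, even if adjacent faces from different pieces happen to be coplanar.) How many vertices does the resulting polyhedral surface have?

39

A square pyramid: V=5, E=8, F=5.
Attach a regular icosahedron (V=12, E=30, F=20) along a 3-gon: merge 3 vertices and 3 edges, delete both glued faces → V=14, E=35, F=23.
Attach an octagonal prism (V=16, E=24, F=10) along a 4-gon: merge 4 vertices and 4 edges, delete both glued faces → V=26, E=55, F=31.
Attach a 14-gonal bipyramid (V=16, E=42, F=28) along a 3-gon: merge 3 vertices and 3 edges, delete both glued faces → V=39, E=94, F=57.
Check: V − E + F = 39 − 94 + 57 = 2.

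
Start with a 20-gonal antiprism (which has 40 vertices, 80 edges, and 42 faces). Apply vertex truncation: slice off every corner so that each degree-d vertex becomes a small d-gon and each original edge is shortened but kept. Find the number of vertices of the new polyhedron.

160

Truncation replaces each original edge-end by a new vertex, so V′ = 2E = 160.
Each original edge survives, and each old vertex of degree d contributes d new edges; summing degrees gives Σd = 2E, so E′ = E + 2E = 3E = 240.
Each original face survives and each original vertex becomes one new face: F′ = F + V = 82.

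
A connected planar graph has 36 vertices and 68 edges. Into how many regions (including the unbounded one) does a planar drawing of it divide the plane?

34

Euler's formula for a connected plane graph: V − E + F = 2, so F = 2 − 36 + 68 = 34.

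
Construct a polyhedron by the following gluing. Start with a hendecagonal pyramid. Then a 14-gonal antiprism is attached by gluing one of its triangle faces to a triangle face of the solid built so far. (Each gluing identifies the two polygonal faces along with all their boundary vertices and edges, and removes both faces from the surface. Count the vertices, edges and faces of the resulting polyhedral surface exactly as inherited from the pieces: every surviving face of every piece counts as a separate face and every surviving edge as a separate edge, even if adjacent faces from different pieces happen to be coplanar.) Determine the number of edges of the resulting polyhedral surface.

75

A hendecagonal pyramid: V=12, E=22, F=12.
Attach a 14-gonal antiprism (V=28, E=56, F=30) along a 3-gon: merge 3 vertices and 3 edges, delete both glued faces → V=37, E=75, F=40.
Check: V − E + F = 37 − 75 + 40 = 2.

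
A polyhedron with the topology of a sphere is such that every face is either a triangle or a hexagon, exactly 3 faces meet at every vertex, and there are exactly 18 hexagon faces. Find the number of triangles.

Let x be the number of triangles; then F = 18 + x.
Edge–face incidences: 2E = 6·18 + 3·x = 108 + 3x.
Every vertex has degree 3, so 3V = 2E.
Euler: V − E + F = 2 ⇒ (2E)/3 − E + (18 + x) = 2.
Multiply by 6: 2·(2E) − 3·(2E) + 6·(18 + x) = 12, i.e. 108 + 6x − (108 + 3x) = 12.
Collecting terms: 3x = 12, so x = 4.
Then 2E = 108 + 3·4 = 120, so E = 60, V = 2E/3 = 40, F = 18 + 4 = 22.

4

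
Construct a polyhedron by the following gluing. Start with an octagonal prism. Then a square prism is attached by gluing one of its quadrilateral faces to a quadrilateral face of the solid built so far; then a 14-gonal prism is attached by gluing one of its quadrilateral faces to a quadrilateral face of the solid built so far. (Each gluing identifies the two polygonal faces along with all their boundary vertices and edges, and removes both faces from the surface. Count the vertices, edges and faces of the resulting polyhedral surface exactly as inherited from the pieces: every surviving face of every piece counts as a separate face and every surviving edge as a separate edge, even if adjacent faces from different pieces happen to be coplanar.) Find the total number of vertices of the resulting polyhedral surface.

44

An octagonal prism: V=16, E=24, F=10.
Attach a square prism (V=8, E=12, F=6) along a 4-gon: merge 4 vertices and 4 edges, delete both glued faces → V=20, E=32, F=14.
Attach a 14-gonal prism (V=28, E=42, F=16) along a 4-gon: merge 4 vertices and 4 edges, delete both glued faces → V=44, E=70, F=28.
Check: V − E + F = 44 − 70 + 28 = 2.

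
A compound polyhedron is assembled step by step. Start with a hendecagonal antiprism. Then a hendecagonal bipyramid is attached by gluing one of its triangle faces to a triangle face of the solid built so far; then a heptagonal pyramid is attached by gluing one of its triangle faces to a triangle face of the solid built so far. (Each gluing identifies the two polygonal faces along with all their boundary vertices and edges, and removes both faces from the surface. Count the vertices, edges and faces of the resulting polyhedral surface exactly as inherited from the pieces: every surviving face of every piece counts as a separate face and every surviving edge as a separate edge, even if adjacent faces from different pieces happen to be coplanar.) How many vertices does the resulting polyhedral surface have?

37

A hendecagonal antiprism: V=22, E=44, F=24.
Attach a hendecagonal bipyramid (V=13, E=33, F=22) along a 3-gon: merge 3 vertices and 3 edges, delete both glued faces → V=32, E=74, F=44.
Attach a heptagonal pyramid (V=8, E=14, F=8) along a 3-gon: merge 3 vertices and 3 edges, delete both glued faces → V=37, E=85, F=50.
Check: V − E + F = 37 − 85 + 50 = 2.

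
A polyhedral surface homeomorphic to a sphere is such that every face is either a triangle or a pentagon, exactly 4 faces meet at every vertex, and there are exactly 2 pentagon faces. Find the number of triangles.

10

Let x be the number of triangles; then F = 2 + x.
Edge–face incidences: 2E = 5·2 + 3·x = 10 + 3x.
Every vertex has degree 4, so 4V = 2E.
Euler: V − E + F = 2 ⇒ (2E)/4 − E + (2 + x) = 2.
Multiply by 8: 2·(2E) − 4·(2E) + 8·(2 + x) = 16, i.e. 16 + 8x − 2·(10 + 3x) = 16.
Collecting terms: 2x − 4 = 16, so 2x = 20, so x = 10.
Then 2E = 10 + 3·10 = 40, so E = 20, V = 2E/4 = 10, F = 2 + 10 = 12.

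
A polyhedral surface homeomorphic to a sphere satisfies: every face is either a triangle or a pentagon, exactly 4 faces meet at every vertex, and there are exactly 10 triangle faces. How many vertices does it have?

Let x be the number of pentagons; then F = 10 + x.
Edge–face incidences: 2E = 3·10 + 5·x = 30 + 5x.
Every vertex has degree 4, so 4V = 2E.
Euler: V − E + F = 2 ⇒ (2E)/4 − E + (10 + x) = 2.
Multiply by 8: 2·(2E) − 4·(2E) + 8·(10 + x) = 16, i.e. 80 + 8x − 2·(30 + 5x) = 16.
Collecting terms: −2x + 20 = 16, so −2x = −4, so x = 2.
Then 2E = 30 + 5·2 = 40, so E = 20, V = 2E/4 = 10, F = 10 + 2 = 12.

10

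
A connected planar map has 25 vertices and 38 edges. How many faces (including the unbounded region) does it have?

Euler's formula for a connected plane graph: V − E + F = 2, so F = 2 − 25 + 38 = 15.

15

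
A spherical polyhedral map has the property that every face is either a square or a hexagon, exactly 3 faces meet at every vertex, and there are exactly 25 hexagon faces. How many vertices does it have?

Let x be the number of squares; then F = 25 + x.
Edge–face incidences: 2E = 6·25 + 4·x = 150 + 4x.
Every vertex has degree 3, so 3V = 2E.
Euler: V − E + F = 2 ⇒ (2E)/3 − E + (25 + x) = 2.
Multiply by 6: 2·(2E) − 3·(2E) + 6·(25 + x) = 12, i.e. 150 + 6x − (150 + 4x) = 12.
Collecting terms: 2x = 12, so x = 6.
Then 2E = 150 + 4·6 = 174, so E = 87, V = 2E/3 = 58, F = 25 + 6 = 31.

58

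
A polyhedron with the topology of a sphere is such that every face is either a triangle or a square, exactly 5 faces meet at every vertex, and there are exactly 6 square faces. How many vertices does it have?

Let x be the number of triangles; then F = 6 + x.
Edge–face incidences: 2E = 4·6 + 3·x = 24 + 3x.
Every vertex has degree 5, so 5V = 2E.
Euler: V − E + F = 2 ⇒ (2E)/5 − E + (6 + x) = 2.
Multiply by 10: 2·(2E) − 5·(2E) + 10·(6 + x) = 20, i.e. 60 + 10x − 3·(24 + 3x) = 20.
Collecting terms: x − 12 = 20, so x = 32.
Then 2E = 24 + 3·32 = 120, so E = 60, V = 2E/5 = 24, F = 6 + 32 = 38.

24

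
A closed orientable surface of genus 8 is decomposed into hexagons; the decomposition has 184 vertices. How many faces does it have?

99

χ = 2 − 2·8 = -14, and every face is a hexagon so 6F = 2E.
V − E + F = -14 with E = 6F/2 gives 184 − (6/2 − 1)·F = -14, so F = 99 and E = 297.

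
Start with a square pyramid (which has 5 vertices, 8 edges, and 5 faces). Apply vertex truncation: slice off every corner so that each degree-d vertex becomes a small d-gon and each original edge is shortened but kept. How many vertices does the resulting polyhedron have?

Truncation replaces each original edge-end by a new vertex, so V′ = 2E = 16.
Each original edge survives, and each old vertex of degree d contributes d new edges; summing degrees gives Σd = 2E, so E′ = E + 2E = 3E = 24.
Each original face survives and each original vertex becomes one new face: F′ = F + V = 10.

16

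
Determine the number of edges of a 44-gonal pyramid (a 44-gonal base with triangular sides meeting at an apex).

88

A pyramid on an n-gon base has one n-gon and n triangles: V = 44 + 1 = 45, E = 2·44 = 88, F = 44 + 1 = 45.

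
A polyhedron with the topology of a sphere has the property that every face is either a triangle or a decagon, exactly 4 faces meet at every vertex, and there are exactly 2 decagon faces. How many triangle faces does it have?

Let x be the number of triangles; then F = 2 + x.
Edge–face incidences: 2E = 10·2 + 3·x = 20 + 3x.
Every vertex has degree 4, so 4V = 2E.
Euler: V − E + F = 2 ⇒ (2E)/4 − E + (2 + x) = 2.
Multiply by 8: 2·(2E) − 4·(2E) + 8·(2 + x) = 16, i.e. 16 + 8x − 2·(20 + 3x) = 16.
Collecting terms: 2x − 24 = 16, so 2x = 40, so x = 20.
Then 2E = 20 + 3·20 = 80, so E = 40, V = 2E/4 = 20, F = 2 + 20 = 22.

20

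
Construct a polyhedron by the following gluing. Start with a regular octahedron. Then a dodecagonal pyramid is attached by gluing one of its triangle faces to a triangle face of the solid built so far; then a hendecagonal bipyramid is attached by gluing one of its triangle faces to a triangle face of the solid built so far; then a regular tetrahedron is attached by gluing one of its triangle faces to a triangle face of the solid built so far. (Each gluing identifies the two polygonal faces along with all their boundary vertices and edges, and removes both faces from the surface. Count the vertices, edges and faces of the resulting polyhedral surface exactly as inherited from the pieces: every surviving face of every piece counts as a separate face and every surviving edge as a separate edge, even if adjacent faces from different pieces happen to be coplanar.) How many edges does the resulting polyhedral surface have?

A regular octahedron: V=6, E=12, F=8.
Attach a dodecagonal pyramid (V=13, E=24, F=13) along a 3-gon: merge 3 vertices and 3 edges, delete both glued faces → V=16, E=33, F=19.
Attach a hendecagonal bipyramid (V=13, E=33, F=22) along a 3-gon: merge 3 vertices and 3 edges, delete both glued faces → V=26, E=63, F=39.
Attach a regular tetrahedron (V=4, E=6, F=4) along a 3-gon: merge 3 vertices and 3 edges, delete both glued faces → V=27, E=66, F=41.
Check: V − E + F = 27 − 66 + 41 = 2.

66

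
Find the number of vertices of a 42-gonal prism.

A prism on an n-gon has two n-gon bases and n rectangular sides: V = 2·42 = 84, E = 3·42 = 126, F = 42 + 2 = 44.

84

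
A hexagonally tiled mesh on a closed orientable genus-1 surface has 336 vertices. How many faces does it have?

168

χ = 2 − 2·1 = 0, and every face is a hexagon so 6F = 2E.
V − E + F = 0 with E = 6F/2 gives 336 − (6/2 − 1)·F = 0, so F = 168 and E = 504.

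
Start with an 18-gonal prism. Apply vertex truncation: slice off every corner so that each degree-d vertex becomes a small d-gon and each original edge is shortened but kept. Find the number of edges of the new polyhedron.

The base solid has V = 36, E = 54, F = 20.
Truncation replaces each original edge-end by a new vertex, so V′ = 2E = 108.
Each original edge survives, and each old vertex of degree d contributes d new edges; summing degrees gives Σd = 2E, so E′ = E + 2E = 3E = 162.
Each original face survives and each original vertex becomes one new face: F′ = F + V = 56.

162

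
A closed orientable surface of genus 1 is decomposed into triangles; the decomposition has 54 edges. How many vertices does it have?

χ = 2 − 2·1 = 0, and every face is a triangle so 3F = 2E.
F = 2E/3 = 36. Then V = 0 + E − F = 0 + 54 − 36 = 18.

18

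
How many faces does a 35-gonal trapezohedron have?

70

The n-trapezohedron (dual of the n-antiprism) has V = 2·35 + 2 = 72, E = 4·35 = 140, F = 2·35 = 70.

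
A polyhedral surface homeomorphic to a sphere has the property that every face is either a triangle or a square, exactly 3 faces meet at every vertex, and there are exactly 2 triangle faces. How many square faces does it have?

3

Let x be the number of squares; then F = 2 + x.
Edge–face incidences: 2E = 3·2 + 4·x = 6 + 4x.
Every vertex has degree 3, so 3V = 2E.
Euler: V − E + F = 2 ⇒ (2E)/3 − E + (2 + x) = 2.
Multiply by 6: 2·(2E) − 3·(2E) + 6·(2 + x) = 12, i.e. 12 + 6x − (6 + 4x) = 12.
Collecting terms: 2x + 6 = 12, so 2x = 6, so x = 3.
Then 2E = 6 + 4·3 = 18, so E = 9, V = 2E/3 = 6, F = 2 + 3 = 5.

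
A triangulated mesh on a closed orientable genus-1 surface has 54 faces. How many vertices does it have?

χ = 2 − 2·1 = 0, and every face is a triangle so 3F = 2E.
E = 3·54/2 = 81. Then V = 0 + E − F = 0 + 81 − 54 = 27.

27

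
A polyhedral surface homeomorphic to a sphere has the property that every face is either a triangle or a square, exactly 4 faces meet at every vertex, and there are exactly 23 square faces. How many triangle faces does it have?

8

Let x be the number of triangles; then F = 23 + x.
Edge–face incidences: 2E = 4·23 + 3·x = 92 + 3x.
Every vertex has degree 4, so 4V = 2E.
Euler: V − E + F = 2 ⇒ (2E)/4 − E + (23 + x) = 2.
Multiply by 8: 2·(2E) − 4·(2E) + 8·(23 + x) = 16, i.e. 184 + 8x − 2·(92 + 3x) = 16.
Collecting terms: 2x = 16, so x = 8.
Then 2E = 92 + 3·8 = 116, so E = 58, V = 2E/4 = 29, F = 23 + 8 = 31.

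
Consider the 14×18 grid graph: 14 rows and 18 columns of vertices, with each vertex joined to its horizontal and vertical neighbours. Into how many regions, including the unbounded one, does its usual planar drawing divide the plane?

The grid has V = 14·18 = 252 vertices and E = 14·17 + 18·13 = 472 edges.
F = 2 − V + E = 2 − 252 + 472 = 222.

222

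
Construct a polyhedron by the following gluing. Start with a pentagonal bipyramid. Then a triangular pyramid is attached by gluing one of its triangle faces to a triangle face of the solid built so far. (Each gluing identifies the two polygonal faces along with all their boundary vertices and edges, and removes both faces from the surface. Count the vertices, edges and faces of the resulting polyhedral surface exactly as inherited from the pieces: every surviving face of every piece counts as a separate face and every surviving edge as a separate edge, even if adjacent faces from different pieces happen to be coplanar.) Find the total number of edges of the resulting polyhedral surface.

A pentagonal bipyramid: V=7, E=15, F=10.
Attach a triangular pyramid (V=4, E=6, F=4) along a 3-gon: merge 3 vertices and 3 edges, delete both glued faces → V=8, E=18, F=12.
Check: V − E + F = 8 − 18 + 12 = 2.

18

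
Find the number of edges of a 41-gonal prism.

123

A prism on an n-gon has two n-gon bases and n rectangular sides: V = 2·41 = 82, E = 3·41 = 123, F = 41 + 2 = 43.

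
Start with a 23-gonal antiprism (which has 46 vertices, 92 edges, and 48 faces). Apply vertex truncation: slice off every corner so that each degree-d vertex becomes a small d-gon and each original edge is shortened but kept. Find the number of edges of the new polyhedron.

276

Truncation replaces each original edge-end by a new vertex, so V′ = 2E = 184.
Each original edge survives, and each old vertex of degree d contributes d new edges; summing degrees gives Σd = 2E, so E′ = E + 2E = 3E = 276.
Each original face survives and each original vertex becomes one new face: F′ = F + V = 94.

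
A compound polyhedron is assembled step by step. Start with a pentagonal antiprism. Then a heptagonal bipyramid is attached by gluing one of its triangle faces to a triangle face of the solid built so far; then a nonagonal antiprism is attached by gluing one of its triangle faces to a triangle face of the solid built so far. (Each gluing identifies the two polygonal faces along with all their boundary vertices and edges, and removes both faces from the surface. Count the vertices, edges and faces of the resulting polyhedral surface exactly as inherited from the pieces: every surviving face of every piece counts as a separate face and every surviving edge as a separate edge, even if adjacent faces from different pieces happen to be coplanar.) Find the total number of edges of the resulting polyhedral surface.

71

A pentagonal antiprism: V=10, E=20, F=12.
Attach a heptagonal bipyramid (V=9, E=21, F=14) along a 3-gon: merge 3 vertices and 3 edges, delete both glued faces → V=16, E=38, F=24.
Attach a nonagonal antiprism (V=18, E=36, F=20) along a 3-gon: merge 3 vertices and 3 edges, delete both glued faces → V=31, E=71, F=42.
Check: V − E + F = 31 − 71 + 42 = 2.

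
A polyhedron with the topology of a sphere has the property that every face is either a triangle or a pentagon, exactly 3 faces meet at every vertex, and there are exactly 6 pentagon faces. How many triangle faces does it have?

2

Let x be the number of triangles; then F = 6 + x.
Edge–face incidences: 2E = 5·6 + 3·x = 30 + 3x.
Every vertex has degree 3, so 3V = 2E.
Euler: V − E + F = 2 ⇒ (2E)/3 − E + (6 + x) = 2.
Multiply by 6: 2·(2E) − 3·(2E) + 6·(6 + x) = 12, i.e. 36 + 6x − (30 + 3x) = 12.
Collecting terms: 3x + 6 = 12, so 3x = 6, so x = 2.
Then 2E = 30 + 3·2 = 36, so E = 18, V = 2E/3 = 12, F = 6 + 2 = 8.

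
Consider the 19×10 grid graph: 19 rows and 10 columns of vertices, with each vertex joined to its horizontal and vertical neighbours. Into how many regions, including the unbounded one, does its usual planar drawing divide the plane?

The grid has V = 19·10 = 190 vertices and E = 19·9 + 10·18 = 351 edges.
F = 2 − V + E = 2 − 190 + 351 = 163.

163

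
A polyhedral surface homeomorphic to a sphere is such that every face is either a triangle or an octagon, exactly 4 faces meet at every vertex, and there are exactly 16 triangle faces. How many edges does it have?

32

Let x be the number of octagons; then F = 16 + x.
Edge–face incidences: 2E = 3·16 + 8·x = 48 + 8x.
Every vertex has degree 4, so 4V = 2E.
Euler: V − E + F = 2 ⇒ (2E)/4 − E + (16 + x) = 2.
Multiply by 8: 2·(2E) − 4·(2E) + 8·(16 + x) = 16, i.e. 128 + 8x − 2·(48 + 8x) = 16.
Collecting terms: −8x + 32 = 16, so −8x = −16, so x = 2.
Then 2E = 48 + 8·2 = 64, so E = 32, V = 2E/4 = 16, F = 16 + 2 = 18.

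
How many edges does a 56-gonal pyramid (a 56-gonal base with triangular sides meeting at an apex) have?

A pyramid on an n-gon base has one n-gon and n triangles: V = 56 + 1 = 57, E = 2·56 = 112, F = 56 + 1 = 57.

112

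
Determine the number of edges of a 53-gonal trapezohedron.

212

The n-trapezohedron (dual of the n-antiprism) has V = 2·53 + 2 = 108, E = 4·53 = 212, F = 2·53 = 106.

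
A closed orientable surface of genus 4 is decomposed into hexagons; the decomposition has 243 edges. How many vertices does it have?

χ = 2 − 2·4 = -6, and every face is a hexagon so 6F = 2E.
F = 2E/6 = 81. Then V = -6 + E − F = -6 + 243 − 81 = 156.

156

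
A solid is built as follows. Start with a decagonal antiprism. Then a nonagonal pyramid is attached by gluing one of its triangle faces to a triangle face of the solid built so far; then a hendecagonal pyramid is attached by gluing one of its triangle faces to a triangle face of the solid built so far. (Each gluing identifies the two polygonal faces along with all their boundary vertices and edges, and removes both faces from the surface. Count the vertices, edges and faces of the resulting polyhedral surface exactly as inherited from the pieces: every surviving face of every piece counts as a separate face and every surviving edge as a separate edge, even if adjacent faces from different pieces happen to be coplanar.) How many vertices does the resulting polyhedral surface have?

A decagonal antiprism: V=20, E=40, F=22.
Attach a nonagonal pyramid (V=10, E=18, F=10) along a 3-gon: merge 3 vertices and 3 edges, delete both glued faces → V=27, E=55, F=30.
Attach a hendecagonal pyramid (V=12, E=22, F=12) along a 3-gon: merge 3 vertices and 3 edges, delete both glued faces → V=36, E=74, F=40.
Check: V − E + F = 36 − 74 + 40 = 2.

36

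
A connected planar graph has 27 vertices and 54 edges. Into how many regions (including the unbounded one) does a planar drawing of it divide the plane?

29

Euler's formula for a connected plane graph: V − E + F = 2, so F = 2 − 27 + 54 = 29.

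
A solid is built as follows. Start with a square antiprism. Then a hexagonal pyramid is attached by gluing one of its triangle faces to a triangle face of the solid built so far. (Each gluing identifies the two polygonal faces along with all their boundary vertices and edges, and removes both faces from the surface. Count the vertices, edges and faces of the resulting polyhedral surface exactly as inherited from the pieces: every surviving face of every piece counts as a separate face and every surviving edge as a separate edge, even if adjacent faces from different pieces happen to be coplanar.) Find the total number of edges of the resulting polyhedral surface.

25

A square antiprism: V=8, E=16, F=10.
Attach a hexagonal pyramid (V=7, E=12, F=7) along a 3-gon: merge 3 vertices and 3 edges, delete both glued faces → V=12, E=25, F=15.
Check: V − E + F = 12 − 25 + 15 = 2.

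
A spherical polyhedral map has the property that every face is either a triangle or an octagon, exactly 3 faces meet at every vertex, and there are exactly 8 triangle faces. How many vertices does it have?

Let x be the number of octagons; then F = 8 + x.
Edge–face incidences: 2E = 3·8 + 8·x = 24 + 8x.
Every vertex has degree 3, so 3V = 2E.
Euler: V − E + F = 2 ⇒ (2E)/3 − E + (8 + x) = 2.
Multiply by 6: 2·(2E) − 3·(2E) + 6·(8 + x) = 12, i.e. 48 + 6x − (24 + 8x) = 12.
Collecting terms: −2x + 24 = 12, so −2x = −12, so x = 6.
Then 2E = 24 + 8·6 = 72, so E = 36, V = 2E/3 = 24, F = 8 + 6 = 14.

24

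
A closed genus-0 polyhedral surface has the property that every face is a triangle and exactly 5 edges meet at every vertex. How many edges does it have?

30

Each face has 3 edges and each edge borders two faces, so 2E = 3F.
Each vertex has degree 5, so 5V = 2E and hence V = 3F/5.
Euler: V − E + F = 2 ⇒ (3F/5) − (3F/2) + F = 2.
Multiply by 10: (6 − 15 + 10)F = 20, i.e. 1F = 20.
So F = 20, E = 3·20/2 = 30, V = 3·20/5 = 12.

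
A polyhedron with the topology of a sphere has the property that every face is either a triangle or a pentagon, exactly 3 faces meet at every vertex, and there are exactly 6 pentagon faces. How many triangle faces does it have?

Let x be the number of triangles; then F = 6 + x.
Edge–face incidences: 2E = 5·6 + 3·x = 30 + 3x.
Every vertex has degree 3, so 3V = 2E.
Euler: V − E + F = 2 ⇒ (2E)/3 − E + (6 + x) = 2.
Multiply by 6: 2·(2E) − 3·(2E) + 6·(6 + x) = 12, i.e. 36 + 6x − (30 + 3x) = 12.
Collecting terms: 3x + 6 = 12, so 3x = 6, so x = 2.
Then 2E = 30 + 3·2 = 36, so E = 18, V = 2E/3 = 12, F = 6 + 2 = 8.

2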